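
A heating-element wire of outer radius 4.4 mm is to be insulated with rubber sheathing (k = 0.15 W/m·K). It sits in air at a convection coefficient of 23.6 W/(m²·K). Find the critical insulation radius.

For a cylinder r_cr = k/h = 0.15/23.6
r_cr = 6.36 mm; since the bare radius (4.4 mm) is below r_cr, adding a thin layer of insulation will *increase* heat loss.

r_cr ≈ 6.36 mm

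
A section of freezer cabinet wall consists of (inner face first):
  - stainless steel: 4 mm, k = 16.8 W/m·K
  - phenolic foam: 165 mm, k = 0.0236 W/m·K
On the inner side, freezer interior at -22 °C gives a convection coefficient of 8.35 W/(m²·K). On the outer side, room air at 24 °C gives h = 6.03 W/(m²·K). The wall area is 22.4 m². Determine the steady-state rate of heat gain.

Thermal resistances in series:
R_inner film = 1/(h_i·A) = 1/(8.35×22.4) = 0.005346 K/W
R_stainless steel = L/(kA) = 0.004/(16.8×22.4) = 1.063×10^-5 K/W
R_phenolic foam = L/(kA) = 0.165/(0.0236×22.4) = 0.3121 K/W
R_outer film = 1/(h_o·A) = 1/(6.03×22.4) = 0.007403 K/W
R_total = 0.3249 K/W
Q = ΔT / R_total = 46 / 0.3249

Q ≈ 142 W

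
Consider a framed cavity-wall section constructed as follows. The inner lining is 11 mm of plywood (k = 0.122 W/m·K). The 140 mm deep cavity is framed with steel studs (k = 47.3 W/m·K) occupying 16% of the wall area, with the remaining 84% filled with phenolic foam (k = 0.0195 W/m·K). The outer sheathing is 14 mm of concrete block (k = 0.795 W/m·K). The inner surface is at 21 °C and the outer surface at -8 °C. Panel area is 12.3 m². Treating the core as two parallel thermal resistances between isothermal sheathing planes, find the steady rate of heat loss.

Q ≈ 2830 W

Sheathing layers in series; stud and cavity paths in parallel between them.
R_inner = 0.011/(0.122×12.3) = 0.00733 K/W
R_stud  = 0.14/(47.3×0.16×12.3) = 0.001504 K/W
R_cav   = 0.14/(0.0195×0.84×12.3) = 0.6949 K/W
1/R_core = 1/R_stud + 1/R_cav → R_core = 0.001501 K/W
R_outer = 0.014/(0.795×12.3) = 0.001432 K/W
R_total = 0.01026 K/W
Q = ΔT/R_total = 29/0.01026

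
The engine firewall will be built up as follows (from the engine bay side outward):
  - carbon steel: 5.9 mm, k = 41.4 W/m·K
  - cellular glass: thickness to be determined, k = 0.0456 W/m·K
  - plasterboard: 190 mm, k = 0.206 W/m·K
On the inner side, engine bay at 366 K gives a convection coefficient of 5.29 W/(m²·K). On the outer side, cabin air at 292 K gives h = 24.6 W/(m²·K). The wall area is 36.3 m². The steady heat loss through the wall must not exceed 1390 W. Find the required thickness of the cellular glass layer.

Using the resistance-network approach (series):
R_inner film = 1/(h_i·A) = 1/(5.29×36.3) = 0.005208 K/W
R_carbon steel = L/(kA) = 0.0059/(41.4×36.3) = 3.926×10^-6 K/W
R_plasterboard = L/(kA) = 0.19/(0.206×36.3) = 0.02541 K/W
R_outer film = 1/(h_o·A) = 1/(24.6×36.3) = 0.00112 K/W
Sum of the known resistances R_other = 0.03174 K/W
Required total resistance R_tot = ΔT/Q_allow = 74/1390 = 0.05324 K/W
R_cellular glass = R_tot − R_other = 0.0215 K/W
L = R·k·A = 0.0215×0.0456×36.3

L ≈ 35.6 mm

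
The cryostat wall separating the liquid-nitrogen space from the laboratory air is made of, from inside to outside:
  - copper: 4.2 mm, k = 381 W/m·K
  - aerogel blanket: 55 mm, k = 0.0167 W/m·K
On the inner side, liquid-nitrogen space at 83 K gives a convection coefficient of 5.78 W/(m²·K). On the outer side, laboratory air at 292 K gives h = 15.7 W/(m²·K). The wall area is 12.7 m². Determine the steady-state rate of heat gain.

Q ≈ 752 W

Series thermal resistances:
R_inner film = 1/(h_i·A) = 1/(5.78×12.7) = 0.01362 K/W
R_copper = L/(kA) = 0.0042/(381×12.7) = 8.68×10^-7 K/W
R_aerogel blanket = L/(kA) = 0.055/(0.0167×12.7) = 0.2593 K/W
R_outer film = 1/(h_o·A) = 1/(15.7×12.7) = 0.005015 K/W
R_total = 0.278 K/W
Q = ΔT / R_total = 209 / 0.278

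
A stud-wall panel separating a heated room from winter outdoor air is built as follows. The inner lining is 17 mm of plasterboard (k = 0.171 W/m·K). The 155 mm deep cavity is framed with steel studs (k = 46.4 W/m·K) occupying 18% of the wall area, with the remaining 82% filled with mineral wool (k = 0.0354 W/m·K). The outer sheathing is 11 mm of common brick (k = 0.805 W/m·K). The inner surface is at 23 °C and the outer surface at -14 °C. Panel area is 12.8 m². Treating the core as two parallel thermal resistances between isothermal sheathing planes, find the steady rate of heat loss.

Q ≈ 3600 W

Sheathing layers in series; stud and cavity paths in parallel between them.
R_inner = 0.017/(0.171×12.8) = 0.007767 K/W
R_stud  = 0.155/(46.4×0.18×12.8) = 0.00145 K/W
R_cav   = 0.155/(0.0354×0.82×12.8) = 0.4172 K/W
1/R_core = 1/R_stud + 1/R_cav → R_core = 0.001445 K/W
R_outer = 0.011/(0.805×12.8) = 0.001068 K/W
R_total = 0.01028 K/W
Q = ΔT/R_total = 37/0.01028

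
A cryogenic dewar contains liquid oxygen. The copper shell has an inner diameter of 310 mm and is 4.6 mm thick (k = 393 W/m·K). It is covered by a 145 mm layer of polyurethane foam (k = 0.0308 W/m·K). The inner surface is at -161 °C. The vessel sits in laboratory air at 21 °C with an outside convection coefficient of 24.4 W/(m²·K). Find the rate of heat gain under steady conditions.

Radial (spherical) resistances in series:
R_copper shell = (1/0.155 − 1/0.1596)/(4π×393) = 3.765×10^-5 K/W
R_polyurethane foam = (1/0.1596 − 1/0.3046)/(4π×0.0308) = 7.706 K/W
R_outer film = 1/(h·4πr_o²) = 1/(24.4×4π×0.3046²) = 0.03515 K/W
R_total = 7.741 K/W
Q = ΔT/R_total = 182/7.741

Q ≈ 23.5 W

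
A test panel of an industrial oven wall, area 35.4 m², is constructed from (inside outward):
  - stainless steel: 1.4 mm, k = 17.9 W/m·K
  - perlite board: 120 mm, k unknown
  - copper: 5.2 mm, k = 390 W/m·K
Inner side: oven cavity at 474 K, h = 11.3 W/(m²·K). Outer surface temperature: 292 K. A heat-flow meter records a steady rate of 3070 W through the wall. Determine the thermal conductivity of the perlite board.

Using the resistance-network approach (series):
R_inner film = 1/(h_i·A) = 1/(11.3×35.4) = 0.0025 K/W
R_stainless steel = L/(kA) = 0.0014/(17.9×35.4) = 2.209×10^-6 K/W
R_copper = L/(kA) = 0.0052/(390×35.4) = 3.766×10^-7 K/W
Sum of known resistances R_other = 0.002502 K/W
Total R = ΔT/Q = 182/3070 = 0.05928 K/W
R_perlite board = R_total − R_other = 0.05678 K/W
k = L/(R·A) = 0.12/(0.05678×35.4)

k ≈ 0.0597 W/(m·K)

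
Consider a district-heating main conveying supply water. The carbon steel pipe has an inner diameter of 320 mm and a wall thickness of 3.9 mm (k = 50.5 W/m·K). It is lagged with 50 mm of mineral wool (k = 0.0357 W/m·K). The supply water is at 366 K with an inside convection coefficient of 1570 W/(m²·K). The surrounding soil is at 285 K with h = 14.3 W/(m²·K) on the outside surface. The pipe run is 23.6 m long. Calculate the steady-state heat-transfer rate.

Q ≈ 1540 W

For a radial system each layer contributes R = ln(r_out/r_in)/(2πkL); films add R = 1/(hA).
R_inner film = 1/(h_i·2πr₁L) = 1/(1570×2π×0.16×23.6) = 2.685×10^-5 K/W
R_carbon steel pipe wall = ln(163.9/160)/(2π×50.5×23.6) = 3.216×10^-6 K/W
R_mineral wool = ln(213.9/163.9)/(2π×0.0357×23.6) = 0.0503 K/W
R_outer film = 1/(h_o·2πr_oL) = 1/(14.3×2π×0.2139×23.6) = 0.002205 K/W
R_total = 0.05253 K/W
Q = ΔT/R_total = 81/0.05253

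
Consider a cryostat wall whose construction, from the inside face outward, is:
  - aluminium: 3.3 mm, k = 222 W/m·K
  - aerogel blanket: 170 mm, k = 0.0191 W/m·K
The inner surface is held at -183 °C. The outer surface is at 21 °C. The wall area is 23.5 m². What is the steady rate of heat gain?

Treating each layer as a thermal resistance in series:
R_aluminium = L/(kA) = 0.0033/(222×23.5) = 6.325×10^-7 K/W
R_aerogel blanket = L/(kA) = 0.17/(0.0191×23.5) = 0.3787 K/W
R_total = 0.3787 K/W
Q = ΔT / R_total = 204 / 0.3787

Q ≈ 539 W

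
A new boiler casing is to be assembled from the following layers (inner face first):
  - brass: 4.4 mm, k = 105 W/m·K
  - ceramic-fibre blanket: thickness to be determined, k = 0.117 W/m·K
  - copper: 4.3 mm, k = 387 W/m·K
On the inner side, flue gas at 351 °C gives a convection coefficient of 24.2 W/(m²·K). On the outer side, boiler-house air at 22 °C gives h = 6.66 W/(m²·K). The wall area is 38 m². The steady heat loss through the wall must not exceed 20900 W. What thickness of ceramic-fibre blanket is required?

Using the resistance-network approach (series):
R_inner film = 1/(h_i·A) = 1/(24.2×38) = 0.001087 K/W
R_brass = L/(kA) = 0.0044/(105×38) = 1.103×10^-6 K/W
R_copper = L/(kA) = 0.0043/(387×38) = 2.924×10^-7 K/W
R_outer film = 1/(h_o·A) = 1/(6.66×38) = 0.003951 K/W
Sum of the known resistances R_other = 0.00504 K/W
Required total resistance R_tot = ΔT/Q_allow = 329/20900 = 0.01574 K/W
R_ceramic-fibre blanket = R_tot − R_other = 0.0107 K/W
L = R·k·A = 0.0107×0.117×38

L ≈ 47.6 mm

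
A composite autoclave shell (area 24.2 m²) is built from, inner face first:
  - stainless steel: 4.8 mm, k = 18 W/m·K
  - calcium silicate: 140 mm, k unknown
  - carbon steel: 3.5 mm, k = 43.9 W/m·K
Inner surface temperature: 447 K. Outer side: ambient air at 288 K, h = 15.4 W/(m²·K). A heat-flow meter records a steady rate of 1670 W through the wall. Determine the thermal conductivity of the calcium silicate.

Thermal resistances in series:
R_stainless steel = L/(kA) = 0.0048/(18×24.2) = 1.102×10^-5 K/W
R_carbon steel = L/(kA) = 0.0035/(43.9×24.2) = 3.294×10^-6 K/W
R_outer film = 1/(h_o·A) = 1/(15.4×24.2) = 0.002683 K/W
Sum of known resistances R_other = 0.002698 K/W
Total R = ΔT/Q = 159/1670 = 0.09521 K/W
R_calcium silicate = R_total − R_other = 0.09251 K/W
k = L/(R·A) = 0.14/(0.09251×24.2)

k ≈ 0.0625 W/(m·K)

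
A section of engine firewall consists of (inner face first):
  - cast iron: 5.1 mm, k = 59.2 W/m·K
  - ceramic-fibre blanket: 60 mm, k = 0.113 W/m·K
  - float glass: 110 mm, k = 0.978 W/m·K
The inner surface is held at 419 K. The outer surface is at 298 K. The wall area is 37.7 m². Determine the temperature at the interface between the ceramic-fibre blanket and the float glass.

T ≈ 319 K

Model the wall as resistances in series:
R_cast iron = L/(kA) = 0.0051/(59.2×37.7) = 2.285×10^-6 K/W
R_ceramic-fibre blanket = L/(kA) = 0.06/(0.113×37.7) = 0.01408 K/W
R_float glass = L/(kA) = 0.11/(0.978×37.7) = 0.002983 K/W
R_total = 0.01707 K/W;  Q = ΔT/R_total = 121/0.01707 = 7089 W
T_interface = T_inner − Q·ΣR(inner→interface) = 419 − 7090×0.01409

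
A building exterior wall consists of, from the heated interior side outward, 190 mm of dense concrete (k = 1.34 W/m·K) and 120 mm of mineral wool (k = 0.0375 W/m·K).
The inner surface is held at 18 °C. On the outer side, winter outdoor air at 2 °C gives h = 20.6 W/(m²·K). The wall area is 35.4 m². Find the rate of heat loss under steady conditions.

Q ≈ 167 W

Model the wall as resistances in series:
R_dense concrete = L/(kA) = 0.19/(1.34×35.4) = 0.004005 K/W
R_mineral wool = L/(kA) = 0.12/(0.0375×35.4) = 0.0904 K/W
R_outer film = 1/(h_o·A) = 1/(20.6×35.4) = 0.001371 K/W
R_total = 0.09577 K/W
Q = ΔT / R_total = 16 / 0.09577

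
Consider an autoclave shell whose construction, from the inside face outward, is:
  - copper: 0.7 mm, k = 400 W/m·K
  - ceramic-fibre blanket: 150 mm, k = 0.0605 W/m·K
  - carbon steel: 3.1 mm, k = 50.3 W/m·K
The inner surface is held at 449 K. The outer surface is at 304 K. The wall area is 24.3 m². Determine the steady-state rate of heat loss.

Model the wall as resistances in series:
R_copper = L/(kA) = 0.0007/(400×24.3) = 7.202×10^-8 K/W
R_ceramic-fibre blanket = L/(kA) = 0.15/(0.0605×24.3) = 0.102 K/W
R_carbon steel = L/(kA) = 0.0031/(50.3×24.3) = 2.536×10^-6 K/W
R_total = 0.102 K/W
Q = ΔT / R_total = 145 / 0.102

Q ≈ 1420 W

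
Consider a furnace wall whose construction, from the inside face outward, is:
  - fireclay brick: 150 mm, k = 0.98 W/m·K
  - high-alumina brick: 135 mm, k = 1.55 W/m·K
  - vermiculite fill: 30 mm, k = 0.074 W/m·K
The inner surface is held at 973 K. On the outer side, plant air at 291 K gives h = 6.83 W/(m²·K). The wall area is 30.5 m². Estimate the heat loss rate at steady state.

Series thermal resistances:
R_fireclay brick = L/(kA) = 0.15/(0.98×30.5) = 0.005018 K/W
R_high-alumina brick = L/(kA) = 0.135/(1.55×30.5) = 0.002856 K/W
R_vermiculite fill = L/(kA) = 0.03/(0.074×30.5) = 0.01329 K/W
R_outer film = 1/(h_o·A) = 1/(6.83×30.5) = 0.0048 K/W
R_total = 0.02597 K/W
Q = ΔT / R_total = 682 / 0.02597

Q ≈ 26300 W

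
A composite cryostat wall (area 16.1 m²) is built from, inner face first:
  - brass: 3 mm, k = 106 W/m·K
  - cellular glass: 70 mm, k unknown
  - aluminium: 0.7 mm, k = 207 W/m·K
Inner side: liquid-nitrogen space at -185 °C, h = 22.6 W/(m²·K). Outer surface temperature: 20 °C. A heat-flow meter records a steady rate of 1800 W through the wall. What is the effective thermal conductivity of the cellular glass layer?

Model the wall as resistances in series:
R_inner film = 1/(h_i·A) = 1/(22.6×16.1) = 0.002748 K/W
R_brass = L/(kA) = 0.003/(106×16.1) = 1.758×10^-6 K/W
R_aluminium = L/(kA) = 0.0007/(207×16.1) = 2.1×10^-7 K/W
Sum of known resistances R_other = 0.00275 K/W
Total R = ΔT/Q = 205/1800 = 0.1139 K/W
R_cellular glass = R_total − R_other = 0.1111 K/W
k = L/(R·A) = 0.07/(0.1111×16.1)

k ≈ 0.0391 W/(m·K)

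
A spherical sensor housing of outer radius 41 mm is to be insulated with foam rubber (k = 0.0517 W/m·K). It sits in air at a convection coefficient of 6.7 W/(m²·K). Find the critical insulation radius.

For a sphere r_cr = 2k/h = 2×0.0517/6.7
r_cr = 15.4 mm; since the bare radius (41 mm) is above r_cr, any added insulation will reduce heat loss.

r_cr ≈ 15.4 mm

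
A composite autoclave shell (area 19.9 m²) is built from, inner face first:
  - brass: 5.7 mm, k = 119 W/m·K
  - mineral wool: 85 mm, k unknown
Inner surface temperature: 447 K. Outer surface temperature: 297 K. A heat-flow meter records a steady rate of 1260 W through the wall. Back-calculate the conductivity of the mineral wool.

k ≈ 0.0359 W/(m·K)

Treating each layer as a thermal resistance in series:
R_brass = L/(kA) = 0.0057/(119×19.9) = 2.407×10^-6 K/W
Sum of known resistances R_other = 2.407×10^-6 K/W
Total R = ΔT/Q = 150/1260 = 0.119 K/W
R_mineral wool = R_total − R_other = 0.119 K/W
k = L/(R·A) = 0.085/(0.119×19.9)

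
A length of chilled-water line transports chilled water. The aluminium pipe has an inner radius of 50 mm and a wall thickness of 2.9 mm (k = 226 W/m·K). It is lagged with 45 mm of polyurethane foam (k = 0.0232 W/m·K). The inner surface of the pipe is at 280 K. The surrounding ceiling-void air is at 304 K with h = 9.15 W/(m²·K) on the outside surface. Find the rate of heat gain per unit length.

Radial resistances (cylindrical: R_cond = ln(r_o/r_i)/(2πkL), R_conv = 1/(h·2πrL)):
R_aluminium pipe wall = ln(52.9/50)/(2π×226×1) = 3.97×10^-5 K/W
R_polyurethane foam = ln(97.9/52.9)/(2π×0.0232×1) = 4.223 K/W
R_outer film = 1/(h_o·2πr_oL) = 1/(9.15×2π×0.0979×1) = 0.1777 K/W
R_total = 4.4 K/W
Q = ΔT/R_total = 24/4.4

q′ ≈ 5.45 W/m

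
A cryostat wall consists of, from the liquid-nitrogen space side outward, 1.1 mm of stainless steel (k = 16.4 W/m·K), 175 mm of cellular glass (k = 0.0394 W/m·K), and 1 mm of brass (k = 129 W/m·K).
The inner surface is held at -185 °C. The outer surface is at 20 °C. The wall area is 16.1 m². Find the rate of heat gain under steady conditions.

Q ≈ 743 W

Model the wall as resistances in series:
R_stainless steel = L/(kA) = 0.0011/(16.4×16.1) = 4.166×10^-6 K/W
R_cellular glass = L/(kA) = 0.175/(0.0394×16.1) = 0.2759 K/W
R_brass = L/(kA) = 0.001/(129×16.1) = 4.815×10^-7 K/W
R_total = 0.2759 K/W
Q = ΔT / R_total = 205 / 0.2759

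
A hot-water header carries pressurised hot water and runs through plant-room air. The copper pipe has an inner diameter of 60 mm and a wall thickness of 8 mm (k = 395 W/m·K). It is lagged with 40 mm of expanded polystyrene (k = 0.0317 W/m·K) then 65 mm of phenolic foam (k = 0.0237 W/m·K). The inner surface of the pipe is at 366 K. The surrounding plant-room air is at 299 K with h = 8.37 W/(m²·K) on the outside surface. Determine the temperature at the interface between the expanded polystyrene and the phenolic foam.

T ≈ 335 K

For a radial system each layer contributes R = ln(r_out/r_in)/(2πkL); films add R = 1/(hA).
R_copper pipe wall = ln(38/30)/(2π×395×1) = 9.525×10^-5 K/W
R_expanded polystyrene = ln(78/38)/(2π×0.0317×1) = 3.61 K/W
R_phenolic foam = ln(143/78)/(2π×0.0237×1) = 4.07 K/W
R_outer film = 1/(h_o·2πr_oL) = 1/(8.37×2π×0.143×1) = 0.133 K/W
R_total = 7.814 K/W
Q = ΔT/R_total = 67/7.814
Q = 8.57 W/m
T_interface = T_inner − Q·ΣR(inner→interface) = 366 − 8.57×3.611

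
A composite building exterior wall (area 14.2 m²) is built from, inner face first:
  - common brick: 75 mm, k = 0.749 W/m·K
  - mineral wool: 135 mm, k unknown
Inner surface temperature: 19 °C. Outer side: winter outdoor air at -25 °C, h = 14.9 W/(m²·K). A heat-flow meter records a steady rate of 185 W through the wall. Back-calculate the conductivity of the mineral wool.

k ≈ 0.0421 W/(m·K)

Series thermal resistances:
R_common brick = L/(kA) = 0.075/(0.749×14.2) = 0.007052 K/W
R_outer film = 1/(h_o·A) = 1/(14.9×14.2) = 0.004726 K/W
Sum of known resistances R_other = 0.01178 K/W
Total R = ΔT/Q = 44/185 = 0.2378 K/W
R_mineral wool = R_total − R_other = 0.2261 K/W
k = L/(R·A) = 0.135/(0.2261×14.2)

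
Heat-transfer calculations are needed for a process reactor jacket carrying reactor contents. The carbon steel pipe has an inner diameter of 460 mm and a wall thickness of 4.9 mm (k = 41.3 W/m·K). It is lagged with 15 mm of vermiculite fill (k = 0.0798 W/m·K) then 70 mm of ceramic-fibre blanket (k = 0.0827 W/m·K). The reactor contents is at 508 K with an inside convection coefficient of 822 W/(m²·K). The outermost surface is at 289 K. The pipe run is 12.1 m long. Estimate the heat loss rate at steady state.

Cylindrical conduction, so R = ln(r₂/r₁)/(2πkL) per layer, in series:
R_inner film = 1/(h_i·2πr₁L) = 1/(822×2π×0.23×12.1) = 6.957×10^-5 K/W
R_carbon steel pipe wall = ln(234.9/230)/(2π×41.3×12.1) = 6.714×10^-6 K/W
R_vermiculite fill = ln(249.9/234.9)/(2π×0.0798×12.1) = 0.0102 K/W
R_ceramic-fibre blanket = ln(319.9/249.9)/(2π×0.0827×12.1) = 0.03928 K/W
R_total = 0.04956 K/W
Q = ΔT/R_total = 219/0.04956

Q ≈ 4420 W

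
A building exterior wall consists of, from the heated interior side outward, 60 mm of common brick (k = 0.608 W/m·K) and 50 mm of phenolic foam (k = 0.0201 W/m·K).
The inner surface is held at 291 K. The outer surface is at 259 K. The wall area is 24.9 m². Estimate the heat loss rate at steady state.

Q ≈ 308 W

Model the wall as resistances in series:
R_common brick = L/(kA) = 0.06/(0.608×24.9) = 0.003963 K/W
R_phenolic foam = L/(kA) = 0.05/(0.0201×24.9) = 0.0999 K/W
R_total = 0.1039 K/W
Q = ΔT / R_total = 32 / 0.1039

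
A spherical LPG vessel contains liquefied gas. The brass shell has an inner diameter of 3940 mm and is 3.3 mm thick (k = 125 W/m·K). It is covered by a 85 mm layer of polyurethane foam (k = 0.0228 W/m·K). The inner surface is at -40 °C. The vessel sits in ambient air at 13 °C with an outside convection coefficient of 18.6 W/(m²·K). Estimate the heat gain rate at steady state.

For a spherical shell R = (1/r₁ − 1/r₂)/(4πk); film R = 1/(h·4πr²). In series:
R_brass shell = (1/1.97 − 1/1.9733)/(4π×125) = 5.404×10^-7 K/W
R_polyurethane foam = (1/1.9733 − 1/2.0583)/(4π×0.0228) = 0.07304 K/W
R_outer film = 1/(h·4πr_o²) = 1/(18.6×4π×2.0583²) = 0.00101 K/W
R_total = 0.07405 K/W
Q = ΔT/R_total = 53/0.07405

Q ≈ 716 W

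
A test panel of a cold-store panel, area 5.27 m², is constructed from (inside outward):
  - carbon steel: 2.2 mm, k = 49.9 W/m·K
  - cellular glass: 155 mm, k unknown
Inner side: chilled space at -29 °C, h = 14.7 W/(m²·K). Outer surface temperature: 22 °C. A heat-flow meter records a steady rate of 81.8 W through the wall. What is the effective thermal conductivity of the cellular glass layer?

k ≈ 0.0482 W/(m·K)

Using the resistance-network approach (series):
R_inner film = 1/(h_i·A) = 1/(14.7×5.27) = 0.01291 K/W
R_carbon steel = L/(kA) = 0.0022/(49.9×5.27) = 8.366×10^-6 K/W
Sum of known resistances R_other = 0.01292 K/W
Total R = ΔT/Q = 51/81.8 = 0.6235 K/W
R_cellular glass = R_total − R_other = 0.6106 K/W
k = L/(R·A) = 0.155/(0.6106×5.27)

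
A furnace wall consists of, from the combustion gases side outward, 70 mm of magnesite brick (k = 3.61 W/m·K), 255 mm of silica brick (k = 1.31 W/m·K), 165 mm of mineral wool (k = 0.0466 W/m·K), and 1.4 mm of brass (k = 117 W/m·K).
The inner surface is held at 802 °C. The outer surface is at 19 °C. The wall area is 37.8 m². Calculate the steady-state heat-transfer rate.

Model the wall as resistances in series:
R_magnesite brick = L/(kA) = 0.07/(3.61×37.8) = 5.13×10^-4 K/W
R_silica brick = L/(kA) = 0.255/(1.31×37.8) = 0.00515 K/W
R_mineral wool = L/(kA) = 0.165/(0.0466×37.8) = 0.09367 K/W
R_brass = L/(kA) = 0.0014/(117×37.8) = 3.166×10^-7 K/W
R_total = 0.09933 K/W
Q = ΔT / R_total = 783 / 0.09933

Q ≈ 7880 W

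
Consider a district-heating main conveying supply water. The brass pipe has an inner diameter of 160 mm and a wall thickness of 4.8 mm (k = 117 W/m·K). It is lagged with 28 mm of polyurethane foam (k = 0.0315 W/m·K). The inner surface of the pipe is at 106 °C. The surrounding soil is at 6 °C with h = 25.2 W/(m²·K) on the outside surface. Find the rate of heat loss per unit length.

Per-layer cylindrical resistances, series-summed:
R_brass pipe wall = ln(84.8/80)/(2π×117×1) = 7.926×10^-5 K/W
R_polyurethane foam = ln(112.8/84.8)/(2π×0.0315×1) = 1.442 K/W
R_outer film = 1/(h_o·2πr_oL) = 1/(25.2×2π×0.1128×1) = 0.05599 K/W
R_total = 1.498 K/W
Q = ΔT/R_total = 100/1.498

q′ ≈ 66.8 W/m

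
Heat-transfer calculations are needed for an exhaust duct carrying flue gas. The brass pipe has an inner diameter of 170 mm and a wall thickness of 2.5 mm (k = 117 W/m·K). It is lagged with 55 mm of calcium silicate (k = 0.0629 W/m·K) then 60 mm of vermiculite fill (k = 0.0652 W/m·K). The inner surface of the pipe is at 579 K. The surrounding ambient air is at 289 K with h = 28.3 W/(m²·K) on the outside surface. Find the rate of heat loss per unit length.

q′ ≈ 137 W/m

Treating each annulus and film as a series resistance:
R_brass pipe wall = ln(87.5/85)/(2π×117×1) = 3.943×10^-5 K/W
R_calcium silicate = ln(142.5/87.5)/(2π×0.0629×1) = 1.234 K/W
R_vermiculite fill = ln(202.5/142.5)/(2π×0.0652×1) = 0.8578 K/W
R_outer film = 1/(h_o·2πr_oL) = 1/(28.3×2π×0.2025×1) = 0.02777 K/W
R_total = 2.12 K/W
Q = ΔT/R_total = 290/2.12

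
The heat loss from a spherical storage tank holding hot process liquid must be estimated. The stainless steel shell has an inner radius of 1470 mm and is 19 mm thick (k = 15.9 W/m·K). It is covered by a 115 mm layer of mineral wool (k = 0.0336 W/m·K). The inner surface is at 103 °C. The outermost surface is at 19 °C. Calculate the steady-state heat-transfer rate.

Q ≈ 736 W

Radial (spherical) resistances in series:
R_stainless steel shell = (1/1.47 − 1/1.489)/(4π×15.9) = 4.344×10^-5 K/W
R_mineral wool = (1/1.489 − 1/1.604)/(4π×0.0336) = 0.114 K/W
R_total = 0.1141 K/W
Q = ΔT/R_total = 84/0.1141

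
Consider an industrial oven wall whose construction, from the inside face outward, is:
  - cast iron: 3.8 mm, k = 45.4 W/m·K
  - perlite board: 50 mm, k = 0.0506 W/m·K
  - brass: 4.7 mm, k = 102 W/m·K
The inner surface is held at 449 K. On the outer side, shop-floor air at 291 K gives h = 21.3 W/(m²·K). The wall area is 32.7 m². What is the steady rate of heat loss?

Q ≈ 4990 W

Using the resistance-network approach (series):
R_cast iron = L/(kA) = 0.0038/(45.4×32.7) = 2.56×10^-6 K/W
R_perlite board = L/(kA) = 0.05/(0.0506×32.7) = 0.03022 K/W
R_brass = L/(kA) = 0.0047/(102×32.7) = 1.409×10^-6 K/W
R_outer film = 1/(h_o·A) = 1/(21.3×32.7) = 0.001436 K/W
R_total = 0.03166 K/W
Q = ΔT / R_total = 158 / 0.03166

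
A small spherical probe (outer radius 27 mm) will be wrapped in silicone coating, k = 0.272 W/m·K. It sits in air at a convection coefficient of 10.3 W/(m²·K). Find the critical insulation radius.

For a sphere r_cr = 2k/h = 2×0.272/10.3
r_cr = 52.8 mm; since the bare radius (27 mm) is below r_cr, adding a thin layer of insulation will *increase* heat loss.

r_cr ≈ 52.8 mm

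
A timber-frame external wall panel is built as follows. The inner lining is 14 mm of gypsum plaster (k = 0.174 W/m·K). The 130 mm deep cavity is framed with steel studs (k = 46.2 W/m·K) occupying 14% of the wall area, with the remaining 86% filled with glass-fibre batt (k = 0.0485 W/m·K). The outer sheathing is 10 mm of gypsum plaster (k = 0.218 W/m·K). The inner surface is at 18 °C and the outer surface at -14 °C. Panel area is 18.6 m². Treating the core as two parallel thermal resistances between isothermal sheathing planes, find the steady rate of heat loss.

Q ≈ 4070 W

Sheathing layers in series; stud and cavity paths in parallel between them.
R_inner = 0.014/(0.174×18.6) = 0.004326 K/W
R_stud  = 0.13/(46.2×0.14×18.6) = 0.001081 K/W
R_cav   = 0.13/(0.0485×0.86×18.6) = 0.1676 K/W
1/R_core = 1/R_stud + 1/R_cav → R_core = 0.001074 K/W
R_outer = 0.01/(0.218×18.6) = 0.002466 K/W
R_total = 0.007866 K/W
Q = ΔT/R_total = 32/0.007866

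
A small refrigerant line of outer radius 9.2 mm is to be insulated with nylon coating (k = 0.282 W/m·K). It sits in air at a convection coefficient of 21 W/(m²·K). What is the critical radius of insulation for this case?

For a cylinder r_cr = k/h = 0.282/21
r_cr = 13.4 mm; since the bare radius (9.2 mm) is below r_cr, adding a thin layer of insulation will *increase* heat loss.

r_cr ≈ 13.4 mm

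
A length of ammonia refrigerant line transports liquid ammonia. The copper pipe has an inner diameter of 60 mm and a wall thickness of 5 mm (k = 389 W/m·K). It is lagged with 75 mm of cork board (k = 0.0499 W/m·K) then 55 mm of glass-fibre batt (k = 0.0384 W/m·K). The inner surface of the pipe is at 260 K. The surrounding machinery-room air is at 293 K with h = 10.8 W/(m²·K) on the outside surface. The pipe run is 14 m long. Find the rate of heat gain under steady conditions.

Q ≈ 85.2 W

Per-layer cylindrical resistances, series-summed:
R_copper pipe wall = ln(35/30)/(2π×389×14) = 4.505×10^-6 K/W
R_cork board = ln(110/35)/(2π×0.0499×14) = 0.2609 K/W
R_glass-fibre batt = ln(165/110)/(2π×0.0384×14) = 0.12 K/W
R_outer film = 1/(h_o·2πr_oL) = 1/(10.8×2π×0.165×14) = 0.006379 K/W
R_total = 0.3873 K/W
Q = ΔT/R_total = 33/0.3873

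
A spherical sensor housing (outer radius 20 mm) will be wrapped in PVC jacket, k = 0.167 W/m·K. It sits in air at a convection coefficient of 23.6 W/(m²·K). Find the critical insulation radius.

r_cr ≈ 14.2 mm

For a sphere r_cr = 2k/h = 2×0.167/23.6
r_cr = 14.2 mm; since the bare radius (20 mm) is above r_cr, any added insulation will reduce heat loss.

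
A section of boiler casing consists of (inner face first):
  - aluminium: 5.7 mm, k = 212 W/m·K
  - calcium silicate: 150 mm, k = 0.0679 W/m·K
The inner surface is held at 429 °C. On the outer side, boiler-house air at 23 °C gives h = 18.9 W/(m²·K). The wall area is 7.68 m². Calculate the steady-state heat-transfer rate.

Series thermal resistances:
R_aluminium = L/(kA) = 0.0057/(212×7.68) = 3.501×10^-6 K/W
R_calcium silicate = L/(kA) = 0.15/(0.0679×7.68) = 0.2876 K/W
R_outer film = 1/(h_o·A) = 1/(18.9×7.68) = 0.006889 K/W
R_total = 0.2945 K/W
Q = ΔT / R_total = 406 / 0.2945

Q ≈ 1380 W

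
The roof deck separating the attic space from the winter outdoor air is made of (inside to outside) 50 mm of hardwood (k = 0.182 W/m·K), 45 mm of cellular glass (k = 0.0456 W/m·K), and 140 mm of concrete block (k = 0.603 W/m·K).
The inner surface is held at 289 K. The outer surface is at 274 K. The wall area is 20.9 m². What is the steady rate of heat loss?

Q ≈ 210 W

Thermal resistances in series:
R_hardwood = L/(kA) = 0.05/(0.182×20.9) = 0.01314 K/W
R_cellular glass = L/(kA) = 0.045/(0.0456×20.9) = 0.04722 K/W
R_concrete block = L/(kA) = 0.14/(0.603×20.9) = 0.01111 K/W
R_total = 0.07147 K/W
Q = ΔT / R_total = 15 / 0.07147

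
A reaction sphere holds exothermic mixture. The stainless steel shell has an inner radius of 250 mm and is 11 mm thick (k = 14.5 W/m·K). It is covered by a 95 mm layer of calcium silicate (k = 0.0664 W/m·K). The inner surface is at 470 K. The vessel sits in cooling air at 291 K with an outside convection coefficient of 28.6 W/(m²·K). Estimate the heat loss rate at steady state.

Spherical conduction: R = (1/r_in − 1/r_out)/(4πk) per layer; series-sum.
R_stainless steel shell = (1/0.25 − 1/0.261)/(4π×14.5) = 9.252×10^-4 K/W
R_calcium silicate = (1/0.261 − 1/0.356)/(4π×0.0664) = 1.225 K/W
R_outer film = 1/(h·4πr_o²) = 1/(28.6×4π×0.356²) = 0.02195 K/W
R_total = 1.248 K/W
Q = ΔT/R_total = 179/1.248

Q ≈ 143 W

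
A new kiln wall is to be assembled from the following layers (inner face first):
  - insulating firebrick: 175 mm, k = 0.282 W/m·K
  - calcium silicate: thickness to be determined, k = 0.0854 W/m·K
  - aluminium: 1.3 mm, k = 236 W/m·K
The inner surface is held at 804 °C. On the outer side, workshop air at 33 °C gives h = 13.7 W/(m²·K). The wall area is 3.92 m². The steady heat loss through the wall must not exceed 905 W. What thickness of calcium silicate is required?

Series thermal resistances:
R_insulating firebrick = L/(kA) = 0.175/(0.282×3.92) = 0.1583 K/W
R_aluminium = L/(kA) = 0.0013/(236×3.92) = 1.405×10^-6 K/W
R_outer film = 1/(h_o·A) = 1/(13.7×3.92) = 0.01862 K/W
Sum of the known resistances R_other = 0.1769 K/W
Required total resistance R_tot = ΔT/Q_allow = 771/905 = 0.8519 K/W
R_calcium silicate = R_tot − R_other = 0.675 K/W
L = R·k·A = 0.675×0.0854×3.92

L ≈ 226 mm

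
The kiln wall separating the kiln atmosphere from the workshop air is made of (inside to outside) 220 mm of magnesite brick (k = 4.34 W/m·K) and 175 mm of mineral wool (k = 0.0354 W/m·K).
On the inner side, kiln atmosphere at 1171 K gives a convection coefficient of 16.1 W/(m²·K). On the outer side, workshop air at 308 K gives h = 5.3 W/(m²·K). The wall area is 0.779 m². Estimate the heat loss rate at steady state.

Q ≈ 128 W

Thermal resistances in series:
R_inner film = 1/(h_i·A) = 1/(16.1×0.779) = 0.07973 K/W
R_magnesite brick = L/(kA) = 0.22/(4.34×0.779) = 0.06507 K/W
R_mineral wool = L/(kA) = 0.175/(0.0354×0.779) = 6.346 K/W
R_outer film = 1/(h_o·A) = 1/(5.3×0.779) = 0.2422 K/W
R_total = 6.733 K/W
Q = ΔT / R_total = 863 / 6.733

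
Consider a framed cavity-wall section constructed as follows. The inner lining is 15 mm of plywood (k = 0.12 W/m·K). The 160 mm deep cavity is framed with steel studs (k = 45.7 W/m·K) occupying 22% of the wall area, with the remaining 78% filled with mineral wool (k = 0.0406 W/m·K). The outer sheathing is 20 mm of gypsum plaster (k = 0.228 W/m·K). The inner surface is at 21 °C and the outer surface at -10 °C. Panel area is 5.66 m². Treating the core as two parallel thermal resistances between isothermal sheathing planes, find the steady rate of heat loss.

Sheathing layers in series; stud and cavity paths in parallel between them.
R_inner = 0.015/(0.12×5.66) = 0.02208 K/W
R_stud  = 0.16/(45.7×0.22×5.66) = 0.002812 K/W
R_cav   = 0.16/(0.0406×0.78×5.66) = 0.8927 K/W
1/R_core = 1/R_stud + 1/R_cav → R_core = 0.002803 K/W
R_outer = 0.02/(0.228×5.66) = 0.0155 K/W
R_total = 0.04039 K/W
Q = ΔT/R_total = 31/0.04039

Q ≈ 768 W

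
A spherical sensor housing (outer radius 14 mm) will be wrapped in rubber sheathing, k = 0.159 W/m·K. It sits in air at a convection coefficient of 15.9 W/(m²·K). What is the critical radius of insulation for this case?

r_cr ≈ 20 mm

For a sphere r_cr = 2k/h = 2×0.159/15.9
r_cr = 20 mm; since the bare radius (14 mm) is below r_cr, adding a thin layer of insulation will *increase* heat loss.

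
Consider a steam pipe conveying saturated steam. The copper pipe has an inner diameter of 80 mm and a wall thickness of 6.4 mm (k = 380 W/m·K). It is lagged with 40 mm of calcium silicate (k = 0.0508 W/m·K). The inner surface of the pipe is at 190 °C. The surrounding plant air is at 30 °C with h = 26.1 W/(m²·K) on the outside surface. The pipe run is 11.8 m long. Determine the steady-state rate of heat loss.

For a radial system each layer contributes R = ln(r_out/r_in)/(2πkL); films add R = 1/(hA).
R_copper pipe wall = ln(46.4/40)/(2π×380×11.8) = 5.268×10^-6 K/W
R_calcium silicate = ln(86.4/46.4)/(2π×0.0508×11.8) = 0.1651 K/W
R_outer film = 1/(h_o·2πr_oL) = 1/(26.1×2π×0.0864×11.8) = 0.005981 K/W
R_total = 0.171 K/W
Q = ΔT/R_total = 160/0.171

Q ≈ 935 W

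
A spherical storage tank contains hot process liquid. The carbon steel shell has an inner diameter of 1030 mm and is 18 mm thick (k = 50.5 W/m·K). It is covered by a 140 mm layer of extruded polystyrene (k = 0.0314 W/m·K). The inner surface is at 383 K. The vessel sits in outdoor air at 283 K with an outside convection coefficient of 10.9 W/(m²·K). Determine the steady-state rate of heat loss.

Q ≈ 99.5 W

Each spherical layer contributes R = (1/r_i − 1/r_o)/(4πk):
R_carbon steel shell = (1/0.515 − 1/0.533)/(4π×50.5) = 1.033×10^-4 K/W
R_extruded polystyrene = (1/0.533 − 1/0.673)/(4π×0.0314) = 0.9891 K/W
R_outer film = 1/(h·4πr_o²) = 1/(10.9×4π×0.673²) = 0.01612 K/W
R_total = 1.005 K/W
Q = ΔT/R_total = 100/1.005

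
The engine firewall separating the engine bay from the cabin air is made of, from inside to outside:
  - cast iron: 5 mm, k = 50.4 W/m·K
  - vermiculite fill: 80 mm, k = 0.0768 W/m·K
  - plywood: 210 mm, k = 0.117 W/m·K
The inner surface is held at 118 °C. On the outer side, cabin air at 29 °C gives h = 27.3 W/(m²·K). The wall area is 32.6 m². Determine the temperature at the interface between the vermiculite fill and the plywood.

T ≈ 85.7 °C

Treating each layer as a thermal resistance in series:
R_cast iron = L/(kA) = 0.005/(50.4×32.6) = 3.043×10^-6 K/W
R_vermiculite fill = L/(kA) = 0.08/(0.0768×32.6) = 0.03195 K/W
R_plywood = L/(kA) = 0.21/(0.117×32.6) = 0.05506 K/W
R_outer film = 1/(h_o·A) = 1/(27.3×32.6) = 0.001124 K/W
R_total = 0.08814 K/W;  Q = ΔT/R_total = 89/0.08814 = 1010 W
T_interface = T_inner − Q·ΣR(inner→interface) = 118 − 1010×0.03196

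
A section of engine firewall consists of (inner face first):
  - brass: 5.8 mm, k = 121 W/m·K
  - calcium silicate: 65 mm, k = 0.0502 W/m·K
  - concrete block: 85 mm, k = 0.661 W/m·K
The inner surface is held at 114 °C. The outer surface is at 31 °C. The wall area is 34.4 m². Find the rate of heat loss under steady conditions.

Q ≈ 2010 W

Series thermal resistances:
R_brass = L/(kA) = 0.0058/(121×34.4) = 1.393×10^-6 K/W
R_calcium silicate = L/(kA) = 0.065/(0.0502×34.4) = 0.03764 K/W
R_concrete block = L/(kA) = 0.085/(0.661×34.4) = 0.003738 K/W
R_total = 0.04138 K/W
Q = ΔT / R_total = 83 / 0.04138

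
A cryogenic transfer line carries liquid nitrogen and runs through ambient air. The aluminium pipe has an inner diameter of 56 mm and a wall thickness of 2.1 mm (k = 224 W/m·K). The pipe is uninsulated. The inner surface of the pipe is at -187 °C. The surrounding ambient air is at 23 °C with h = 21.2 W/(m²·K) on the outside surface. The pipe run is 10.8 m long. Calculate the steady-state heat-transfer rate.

Q ≈ 9090 W

Radial resistances (cylindrical: R_cond = ln(r_o/r_i)/(2πkL), R_conv = 1/(h·2πrL)):
R_aluminium pipe wall = ln(30.1/28)/(2π×224×10.8) = 4.758×10^-6 K/W
R_outer film = 1/(h_o·2πr_oL) = 1/(21.2×2π×0.0301×10.8) = 0.02309 K/W
R_total = 0.0231 K/W
Q = ΔT/R_total = 210/0.0231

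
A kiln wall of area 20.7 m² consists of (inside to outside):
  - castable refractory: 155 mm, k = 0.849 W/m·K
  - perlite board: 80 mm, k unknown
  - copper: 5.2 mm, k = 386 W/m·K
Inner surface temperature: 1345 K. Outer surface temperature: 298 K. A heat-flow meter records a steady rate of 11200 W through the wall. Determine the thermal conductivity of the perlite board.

Treating each layer as a thermal resistance in series:
R_castable refractory = L/(kA) = 0.155/(0.849×20.7) = 0.00882 K/W
R_copper = L/(kA) = 0.0052/(386×20.7) = 6.508×10^-7 K/W
Sum of known resistances R_other = 0.00882 K/W
Total R = ΔT/Q = 1047/11200 = 0.09348 K/W
R_perlite board = R_total − R_other = 0.08466 K/W
k = L/(R·A) = 0.08/(0.08466×20.7)

k ≈ 0.0456 W/(m·K)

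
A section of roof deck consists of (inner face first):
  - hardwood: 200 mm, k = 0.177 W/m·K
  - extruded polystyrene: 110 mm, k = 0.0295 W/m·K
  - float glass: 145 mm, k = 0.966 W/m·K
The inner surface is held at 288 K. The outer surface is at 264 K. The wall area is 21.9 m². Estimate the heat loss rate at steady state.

Q ≈ 105 W

Thermal resistances in series:
R_hardwood = L/(kA) = 0.2/(0.177×21.9) = 0.0516 K/W
R_extruded polystyrene = L/(kA) = 0.11/(0.0295×21.9) = 0.1703 K/W
R_float glass = L/(kA) = 0.145/(0.966×21.9) = 0.006854 K/W
R_total = 0.2287 K/W
Q = ΔT / R_total = 24 / 0.2287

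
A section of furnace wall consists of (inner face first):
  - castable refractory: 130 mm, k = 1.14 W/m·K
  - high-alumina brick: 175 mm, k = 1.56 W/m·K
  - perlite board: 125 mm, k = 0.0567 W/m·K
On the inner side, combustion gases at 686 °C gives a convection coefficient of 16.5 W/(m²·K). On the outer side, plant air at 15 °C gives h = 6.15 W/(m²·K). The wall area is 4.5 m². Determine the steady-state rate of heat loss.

Thermal resistances in series:
R_inner film = 1/(h_i·A) = 1/(16.5×4.5) = 0.01347 K/W
R_castable refractory = L/(kA) = 0.13/(1.14×4.5) = 0.02534 K/W
R_high-alumina brick = L/(kA) = 0.175/(1.56×4.5) = 0.02493 K/W
R_perlite board = L/(kA) = 0.125/(0.0567×4.5) = 0.4899 K/W
R_outer film = 1/(h_o·A) = 1/(6.15×4.5) = 0.03613 K/W
R_total = 0.5898 K/W
Q = ΔT / R_total = 671 / 0.5898

Q ≈ 1140 W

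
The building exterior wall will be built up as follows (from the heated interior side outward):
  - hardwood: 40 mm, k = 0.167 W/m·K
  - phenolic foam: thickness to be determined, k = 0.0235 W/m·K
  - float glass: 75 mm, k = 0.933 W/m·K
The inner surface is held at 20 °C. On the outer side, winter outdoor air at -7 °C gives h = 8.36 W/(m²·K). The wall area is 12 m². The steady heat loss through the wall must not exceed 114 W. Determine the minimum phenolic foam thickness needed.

Series thermal resistances:
R_hardwood = L/(kA) = 0.04/(0.167×12) = 0.01996 K/W
R_float glass = L/(kA) = 0.075/(0.933×12) = 0.006699 K/W
R_outer film = 1/(h_o·A) = 1/(8.36×12) = 0.009968 K/W
Sum of the known resistances R_other = 0.03663 K/W
Required total resistance R_tot = ΔT/Q_allow = 27/114 = 0.2368 K/W
R_phenolic foam = R_tot − R_other = 0.2002 K/W
L = R·k·A = 0.2002×0.0235×12

L ≈ 56.5 mm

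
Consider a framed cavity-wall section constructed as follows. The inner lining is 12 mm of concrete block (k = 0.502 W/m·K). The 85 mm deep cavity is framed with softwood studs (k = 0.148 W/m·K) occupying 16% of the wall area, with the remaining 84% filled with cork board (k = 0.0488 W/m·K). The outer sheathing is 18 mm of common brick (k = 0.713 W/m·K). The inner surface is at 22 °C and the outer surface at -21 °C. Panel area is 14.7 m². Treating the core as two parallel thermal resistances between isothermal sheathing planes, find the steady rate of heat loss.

Q ≈ 464 W

Sheathing layers in series; stud and cavity paths in parallel between them.
R_inner = 0.012/(0.502×14.7) = 0.001626 K/W
R_stud  = 0.085/(0.148×0.16×14.7) = 0.2442 K/W
R_cav   = 0.085/(0.0488×0.84×14.7) = 0.1411 K/W
1/R_core = 1/R_stud + 1/R_cav → R_core = 0.08941 K/W
R_outer = 0.018/(0.713×14.7) = 0.001717 K/W
R_total = 0.09275 K/W
Q = ΔT/R_total = 43/0.09275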